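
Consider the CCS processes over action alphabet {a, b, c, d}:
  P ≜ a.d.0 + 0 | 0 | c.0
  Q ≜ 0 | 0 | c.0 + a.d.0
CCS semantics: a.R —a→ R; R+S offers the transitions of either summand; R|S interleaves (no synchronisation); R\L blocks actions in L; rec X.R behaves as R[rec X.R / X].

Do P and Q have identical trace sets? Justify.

Reachable graph of P (4 states):
  s0 = a.d.0 + 0 | 0 | c.0 ⊢ —a→ s1, —c→ s2
  s1 = d.0 ⊢ —d→ s3
  s2 = 0 | 0 | 0 ⊢ ∅
  s3 = 0 ⊢ ∅
Reachable graph of Q (4 states):
  t0 = 0 | 0 | c.0 + a.d.0 ⊢ —a→ t1, —c→ t2
  t1 = d.0 ⊢ —d→ t3
  t2 = 0 | 0 | 0 ⊢ ∅
  t3 = 0 ⊢ ∅
Partition-refinement fixed point:
  B0 = {s0, t0}
  B1 = {s2, s3, t2, t3}
  B2 = {s1, t1}
s0 ∈ B0, t0 ∈ B0 → same block
Bisimilar ⇒ trace-equivalent.

trace-equivalent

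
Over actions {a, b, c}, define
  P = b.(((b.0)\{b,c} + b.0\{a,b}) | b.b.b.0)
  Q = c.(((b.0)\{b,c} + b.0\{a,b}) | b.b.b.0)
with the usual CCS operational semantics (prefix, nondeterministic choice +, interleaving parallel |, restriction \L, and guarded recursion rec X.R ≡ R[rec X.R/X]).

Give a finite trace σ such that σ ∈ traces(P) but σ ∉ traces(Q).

LTS(P): 9 reachable states
  m0 = b.(((b.0)\{b,c} + b.0\{a,b}) | b.b.b.0) | —b→ m1
  m1 = ((b.0)\{b,c} + b.0\{a,b}) | b.b.b.0 | —b→ m2, —b→ m3
  m2 = ((b.0)\{b,c} + b.0\{a,b}) | b.b.0 | —b→ m4, —b→ m5
  m3 = 0\{a,b} | b.b.b.0 | —b→ m5
  m4 = ((b.0)\{b,c} + b.0\{a,b}) | b.0 | —b→ m6, —b→ m7
  m5 = 0\{a,b} | b.b.0 | —b→ m7
  m6 = ((b.0)\{b,c} + b.0\{a,b}) | 0 | —b→ m8
  m7 = 0\{a,b} | b.0 | —b→ m8
  m8 = 0\{a,b} | 0 | ∅
LTS(Q): 9 reachable states
  n0 = c.(((b.0)\{b,c} + b.0\{a,b}) | b.b.b.0) | —c→ n1
  n1 = ((b.0)\{b,c} + b.0\{a,b}) | b.b.b.0 | —b→ n2, —b→ n3
  n2 = ((b.0)\{b,c} + b.0\{a,b}) | b.b.0 | —b→ n4, —b→ n5
  n3 = 0\{a,b} | b.b.b.0 | —b→ n5
  n4 = ((b.0)\{b,c} + b.0\{a,b}) | b.0 | —b→ n6, —b→ n7
  n5 = 0\{a,b} | b.b.0 | —b→ n7
  n6 = ((b.0)\{b,c} + b.0\{a,b}) | 0 | —b→ n8
  n7 = 0\{a,b} | b.0 | —b→ n8
  n8 = 0\{a,b} | 0 | ∅
Trace ⟨b⟩ through P, begin at {m0}:
  step 1 (b): {m1}
  P completes σ.
Trace ⟨b⟩ through Q, begin at {n0}:
  step 1 (b): no successor for Q

b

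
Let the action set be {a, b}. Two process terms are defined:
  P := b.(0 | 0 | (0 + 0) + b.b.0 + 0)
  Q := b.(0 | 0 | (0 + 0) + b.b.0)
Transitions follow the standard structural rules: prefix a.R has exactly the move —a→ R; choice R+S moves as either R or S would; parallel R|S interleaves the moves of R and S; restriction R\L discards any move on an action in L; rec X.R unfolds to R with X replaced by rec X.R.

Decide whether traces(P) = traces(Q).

traces(P) = traces(Q)

P's transition system — 4 states:
  s0 = b.(0 | 0 | (0 + 0) + b.b.0 + 0) → =b=> s1
  s1 = 0 | 0 | (0 + 0) + b.b.0 + 0 → =b=> s2
  s2 = b.0 → =b=> s3
  s3 = 0 → (no moves)
Q's transition system — 4 states:
  t0 = b.(0 | 0 | (0 + 0) + b.b.0) → =b=> t1
  t1 = 0 | 0 | (0 + 0) + b.b.0 → =b=> t2
  t2 = b.0 → =b=> t3
  t3 = 0 → (no moves)
Coarsest stable partition (strong bisimilarity classes):
  B0 = {s0, t0}
  B1 = {s1, t1}
  B2 = {s2, t2}
  B3 = {s3, t3}
s0 ∈ B0, t0 ∈ B0 → same block
Bisimilar ⇒ trace-equivalent.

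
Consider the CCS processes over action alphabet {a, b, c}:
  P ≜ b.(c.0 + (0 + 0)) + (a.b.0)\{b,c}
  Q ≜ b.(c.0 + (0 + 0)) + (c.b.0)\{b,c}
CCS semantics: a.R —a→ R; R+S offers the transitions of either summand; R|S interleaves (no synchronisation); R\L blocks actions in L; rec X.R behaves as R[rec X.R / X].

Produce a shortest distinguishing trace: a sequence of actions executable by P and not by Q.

a

P's transition system — 4 states:
  s0 = b.(c.0 + (0 + 0)) + (a.b.0)\{b,c} :: —a→ s1, —b→ s2
  s1 = (b.0)\{b,c} :: ∅
  s2 = c.0 + (0 + 0) :: —c→ s3
  s3 = 0 :: ∅
Q's transition system — 3 states:
  t0 = b.(c.0 + (0 + 0)) + (c.b.0)\{b,c} :: —b→ t1
  t1 = c.0 + (0 + 0) :: —c→ t2
  t2 = 0 :: ∅
Run σ = ⟨a⟩ on P: start {s0}
  [1] a ⇒ {s1}
  — P admits the full trace.
Run σ = ⟨a⟩ on Q: start {t0}
  [1] a ⇒ ∅ (Q stuck)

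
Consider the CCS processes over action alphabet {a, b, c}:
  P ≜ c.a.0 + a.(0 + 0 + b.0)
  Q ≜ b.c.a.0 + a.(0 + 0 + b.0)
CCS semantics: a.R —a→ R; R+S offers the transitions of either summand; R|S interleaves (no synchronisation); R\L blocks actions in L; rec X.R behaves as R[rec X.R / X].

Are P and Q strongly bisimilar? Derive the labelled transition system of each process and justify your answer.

LTS(P): 4 reachable states
  u0 = c.a.0 + a.(0 + 0 + b.0) | --a--▸ u1, --c--▸ u2
  u1 = 0 + 0 + b.0 | --b--▸ u3
  u2 = a.0 | --a--▸ u3
  u3 = 0 | (no moves)
LTS(Q): 5 reachable states
  v0 = b.c.a.0 + a.(0 + 0 + b.0) | --a--▸ v1, --b--▸ v2
  v1 = 0 + 0 + b.0 | --b--▸ v3
  v2 = c.a.0 | --c--▸ v4
  v3 = 0 | (no moves)
  v4 = a.0 | --a--▸ v3
Coarsest stable partition (strong bisimilarity classes):
  B0 = {u0}
  B1 = {u1, v1}
  B2 = {u3, v3}
  B3 = {u2, v4}
  B4 = {v0}
  B5 = {v2}
u0 ∈ B0, v0 ∈ B4 → different blocks

not bisimilar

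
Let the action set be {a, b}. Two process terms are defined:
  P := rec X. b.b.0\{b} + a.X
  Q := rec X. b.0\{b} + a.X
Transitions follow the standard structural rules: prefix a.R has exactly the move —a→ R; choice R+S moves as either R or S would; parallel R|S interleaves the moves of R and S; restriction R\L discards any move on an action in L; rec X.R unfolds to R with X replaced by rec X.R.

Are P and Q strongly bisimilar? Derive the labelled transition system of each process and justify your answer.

Reachable graph of P (3 states):
  p0 = rec X. b.b.0\{b} + a.X :: —a→ p0, —b→ p1
  p1 = b.0\{b} :: —b→ p2
  p2 = 0\{b} :: deadlocked
Reachable graph of Q (2 states):
  q0 = rec X. b.0\{b} + a.X :: —a→ q0, —b→ q1
  q1 = 0\{b} :: deadlocked
Partition-refinement fixed point:
  B0 = {p0}
  B1 = {p1}
  B2 = {p2, q1}
  B3 = {q0}
p0 ∈ B0, q0 ∈ B3 → different blocks

NO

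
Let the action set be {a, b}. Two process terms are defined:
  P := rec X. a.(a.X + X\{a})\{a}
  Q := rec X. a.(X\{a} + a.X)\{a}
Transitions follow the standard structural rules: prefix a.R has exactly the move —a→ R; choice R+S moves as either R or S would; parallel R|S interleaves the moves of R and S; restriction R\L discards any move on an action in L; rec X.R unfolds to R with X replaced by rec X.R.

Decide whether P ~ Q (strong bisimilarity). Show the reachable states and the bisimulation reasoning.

YES

Reachable graph of P (2 states):
  p0 = rec X. a.(a.X + X\{a})\{a} has moves --a--▸ p1
  p1 = (a.(rec X. a.(a.X + X\{a})\{a}) + (rec X. a.(a.X + X\{a})\{a})\{a})\{a} has moves ·
Reachable graph of Q (2 states):
  q0 = rec X. a.(X\{a} + a.X)\{a} has moves --a--▸ q1
  q1 = ((rec X. a.(X\{a} + a.X)\{a})\{a} + a.(rec X. a.(X\{a} + a.X)\{a}))\{a} has moves ·
Partition-refinement fixed point:
  B0 = {p0, q0}
  B1 = {p1, q1}
p0 ∈ B0, q0 ∈ B0 → same block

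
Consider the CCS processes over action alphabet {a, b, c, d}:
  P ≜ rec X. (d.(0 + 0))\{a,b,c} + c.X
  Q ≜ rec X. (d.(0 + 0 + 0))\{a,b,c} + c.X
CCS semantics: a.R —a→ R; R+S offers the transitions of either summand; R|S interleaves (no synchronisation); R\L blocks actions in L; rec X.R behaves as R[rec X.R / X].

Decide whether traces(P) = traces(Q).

YES

Reachable graph of P (2 states):
  p0 = rec X. (d.(0 + 0))\{a,b,c} + c.X | =c=> p0, =d=> p1
  p1 = (0 + 0)\{a,b,c} | ∅
Reachable graph of Q (2 states):
  q0 = rec X. (d.(0 + 0 + 0))\{a,b,c} + c.X | =c=> q0, =d=> q1
  q1 = (0 + 0 + 0)\{a,b,c} | ∅
Coarsest stable partition (strong bisimilarity classes):
  B0 = {p0, q0}
  B1 = {p1, q1}
p0 ∈ B0, q0 ∈ B0 → same block
Bisimilar ⇒ trace-equivalent.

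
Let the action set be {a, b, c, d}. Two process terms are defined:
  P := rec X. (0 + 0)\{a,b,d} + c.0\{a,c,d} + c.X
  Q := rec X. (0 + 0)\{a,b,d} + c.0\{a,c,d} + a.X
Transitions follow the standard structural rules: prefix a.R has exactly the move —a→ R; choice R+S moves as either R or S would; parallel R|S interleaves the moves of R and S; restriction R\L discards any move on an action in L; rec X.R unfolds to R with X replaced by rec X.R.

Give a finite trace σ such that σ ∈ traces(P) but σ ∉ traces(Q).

LTS(P): 2 reachable states
  m0 = rec X. (0 + 0)\{a,b,d} + c.0\{a,c,d} + c.X ⊢ -c-> m0, -c-> m1
  m1 = 0\{a,c,d} ⊢ ∅
LTS(Q): 2 reachable states
  n0 = rec X. (0 + 0)\{a,b,d} + c.0\{a,c,d} + a.X ⊢ -a-> n0, -c-> n1
  n1 = 0\{a,c,d} ⊢ ∅
Run σ = ⟨cc⟩ on P: start {m0}
  [1] c ⇒ {m0, m1}
  [2] c ⇒ {m0, m1}
  P completes σ.
Run σ = ⟨cc⟩ on Q: start {n0}
  [1] c ⇒ {n1}
  [2] c ⇒ no successor for Q

cc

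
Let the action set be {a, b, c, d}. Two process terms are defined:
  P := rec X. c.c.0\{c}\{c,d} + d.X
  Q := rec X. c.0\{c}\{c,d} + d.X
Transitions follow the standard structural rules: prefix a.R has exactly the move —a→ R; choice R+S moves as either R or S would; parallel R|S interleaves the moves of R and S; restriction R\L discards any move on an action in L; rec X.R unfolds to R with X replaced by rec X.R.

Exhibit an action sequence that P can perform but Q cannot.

Reachable graph of P (3 states):
  p0 = rec X. c.c.0\{c}\{c,d} + d.X → ··c··> p1, ··d··> p0
  p1 = c.0\{c}\{c,d} → ··c··> p2
  p2 = 0\{c}\{c,d} → ∅
Reachable graph of Q (2 states):
  q0 = rec X. c.0\{c}\{c,d} + d.X → ··c··> q1, ··d··> q0
  q1 = 0\{c}\{c,d} → ∅
Executing cc from P (initial set {p0}):
  after c @ step 1: {p1}
  after c @ step 2: {p2}
  P completes σ.
Executing cc from Q (initial set {q0}):
  after c @ step 1: {q1}
  after c @ step 2: ∅  — Q cannot continue

cc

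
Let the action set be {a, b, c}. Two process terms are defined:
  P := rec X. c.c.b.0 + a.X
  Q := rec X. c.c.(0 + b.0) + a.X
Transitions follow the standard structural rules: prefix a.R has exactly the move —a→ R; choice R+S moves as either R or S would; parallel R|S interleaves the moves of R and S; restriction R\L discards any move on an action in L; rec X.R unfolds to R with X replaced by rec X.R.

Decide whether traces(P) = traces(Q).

trace-equivalent

Reachable graph of P (4 states):
  u0 = rec X. c.c.b.0 + a.X has moves --a--▸ u0, --c--▸ u1
  u1 = c.b.0 has moves --c--▸ u2
  u2 = b.0 has moves --b--▸ u3
  u3 = 0 has moves (no moves)
Reachable graph of Q (4 states):
  v0 = rec X. c.c.(0 + b.0) + a.X has moves --a--▸ v0, --c--▸ v1
  v1 = c.(0 + b.0) has moves --c--▸ v2
  v2 = 0 + b.0 has moves --b--▸ v3
  v3 = 0 has moves (no moves)
Partition-refinement fixed point:
  B0 = {u0, v0}
  B1 = {u1, v1}
  B2 = {u2, v2}
  B3 = {u3, v3}
u0 ∈ B0, v0 ∈ B0 → same block
Bisimilar ⇒ trace-equivalent.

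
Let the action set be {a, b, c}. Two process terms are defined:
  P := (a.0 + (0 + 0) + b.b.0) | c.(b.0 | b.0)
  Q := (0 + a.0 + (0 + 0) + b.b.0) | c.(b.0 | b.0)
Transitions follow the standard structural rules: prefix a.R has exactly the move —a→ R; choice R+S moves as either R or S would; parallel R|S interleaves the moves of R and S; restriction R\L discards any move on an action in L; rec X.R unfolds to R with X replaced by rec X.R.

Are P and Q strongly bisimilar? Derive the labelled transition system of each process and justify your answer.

bisimilar

P's transition system — 15 states:
  s0 = (a.0 + (0 + 0) + b.b.0) | c.(b.0 | b.0) ⊢ =a=> s1, =b=> s2, =c=> s3
  s1 = 0 | c.(b.0 | b.0) ⊢ =c=> s4
  s2 = b.0 | c.(b.0 | b.0) ⊢ =b=> s1, =c=> s5
  s3 = (a.0 + (0 + 0) + b.b.0) | (b.0 | b.0) ⊢ =a=> s4, =b=> s5, =b=> s6, =b=> s7
  s4 = 0 | (b.0 | b.0) ⊢ =b=> s8, =b=> s9
  s5 = b.0 | (b.0 | b.0) ⊢ =b=> s10, =b=> s11, =b=> s4
  s6 = (a.0 + (0 + 0) + b.b.0) | (0 | b.0) ⊢ =a=> s8, =b=> s10, =b=> s12
  s7 = (a.0 + (0 + 0) + b.b.0) | (b.0 | 0) ⊢ =a=> s9, =b=> s11, =b=> s12
  s8 = 0 | (0 | b.0) ⊢ =b=> s13
  s9 = 0 | (b.0 | 0) ⊢ =b=> s13
  s10 = b.0 | (0 | b.0) ⊢ =b=> s14, =b=> s8
  s11 = b.0 | (b.0 | 0) ⊢ =b=> s14, =b=> s9
  s12 = (a.0 + (0 + 0) + b.b.0) | (0 | 0) ⊢ =a=> s13, =b=> s14
  s13 = 0 | (0 | 0) ⊢ deadlocked
  s14 = b.0 | (0 | 0) ⊢ =b=> s13
Q's transition system — 15 states:
  t0 = (0 + a.0 + (0 + 0) + b.b.0) | c.(b.0 | b.0) ⊢ =a=> t1, =b=> t2, =c=> t3
  t1 = 0 | c.(b.0 | b.0) ⊢ =c=> t4
  t2 = b.0 | c.(b.0 | b.0) ⊢ =b=> t1, =c=> t5
  t3 = (0 + a.0 + (0 + 0) + b.b.0) | (b.0 | b.0) ⊢ =a=> t4, =b=> t5, =b=> t6, =b=> t7
  t4 = 0 | (b.0 | b.0) ⊢ =b=> t8, =b=> t9
  t5 = b.0 | (b.0 | b.0) ⊢ =b=> t10, =b=> t11, =b=> t4
  t6 = (0 + a.0 + (0 + 0) + b.b.0) | (0 | b.0) ⊢ =a=> t8, =b=> t10, =b=> t12
  t7 = (0 + a.0 + (0 + 0) + b.b.0) | (b.0 | 0) ⊢ =a=> t9, =b=> t11, =b=> t12
  t8 = 0 | (0 | b.0) ⊢ =b=> t13
  t9 = 0 | (b.0 | 0) ⊢ =b=> t13
  t10 = b.0 | (0 | b.0) ⊢ =b=> t14, =b=> t8
  t11 = b.0 | (b.0 | 0) ⊢ =b=> t14, =b=> t9
  t12 = (0 + a.0 + (0 + 0) + b.b.0) | (0 | 0) ⊢ =a=> t13, =b=> t14
  t13 = 0 | (0 | 0) ⊢ deadlocked
  t14 = b.0 | (0 | 0) ⊢ =b=> t13
Partition-refinement fixed point:
  B0 = {s0, t0}
  B1 = {s2, t2}
  B2 = {s1, t1}
  B3 = {s10, s11, s4, t10, t11, t4}
  B4 = {s14, s8, s9, t14, t8, t9}
  B5 = {s13, t13}
  B6 = {s5, t5}
  B7 = {s3, t3}
  B8 = {s6, s7, t6, t7}
  B9 = {s12, t12}
s0 ∈ B0, t0 ∈ B0 → same block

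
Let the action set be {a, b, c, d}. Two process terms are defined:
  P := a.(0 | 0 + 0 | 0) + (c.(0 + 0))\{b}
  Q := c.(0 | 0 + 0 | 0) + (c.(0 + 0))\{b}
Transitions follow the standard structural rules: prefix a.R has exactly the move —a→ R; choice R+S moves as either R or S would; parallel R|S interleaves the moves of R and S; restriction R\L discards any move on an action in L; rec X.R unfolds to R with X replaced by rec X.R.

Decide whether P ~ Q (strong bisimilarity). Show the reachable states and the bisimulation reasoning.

NO

Reachable graph of P (3 states):
  p0 = a.(0 | 0 + 0 | 0) + (c.(0 + 0))\{b} :: ··a··> p1, ··c··> p2
  p1 = 0 | 0 + 0 | 0 :: deadlocked
  p2 = (0 + 0)\{b} :: deadlocked
Reachable graph of Q (3 states):
  q0 = c.(0 | 0 + 0 | 0) + (c.(0 + 0))\{b} :: ··c··> q1, ··c··> q2
  q1 = (0 + 0)\{b} :: deadlocked
  q2 = 0 | 0 + 0 | 0 :: deadlocked
Coarsest stable partition (strong bisimilarity classes):
  B0 = {p0}
  B1 = {p1, p2, q1, q2}
  B2 = {q0}
p0 ∈ B0, q0 ∈ B2 → different blocks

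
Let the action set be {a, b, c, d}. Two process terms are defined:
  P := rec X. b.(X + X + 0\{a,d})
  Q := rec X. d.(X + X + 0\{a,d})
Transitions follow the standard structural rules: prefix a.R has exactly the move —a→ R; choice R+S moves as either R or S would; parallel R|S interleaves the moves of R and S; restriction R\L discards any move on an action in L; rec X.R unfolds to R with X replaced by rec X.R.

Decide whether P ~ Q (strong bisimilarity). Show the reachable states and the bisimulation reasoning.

NO

P's transition system — 2 states:
  p0 = rec X. b.(X + X + 0\{a,d}) :: ··b··> p1
  p1 = (rec X. b.(X + X + 0\{a,d})) + (rec X. b.(X + X + 0\{a,d})) + 0\{a,d} :: ··b··> p1
Q's transition system — 2 states:
  q0 = rec X. d.(X + X + 0\{a,d}) :: ··d··> q1
  q1 = (rec X. d.(X + X + 0\{a,d})) + (rec X. d.(X + X + 0\{a,d})) + 0\{a,d} :: ··d··> q1
Partition-refinement fixed point:
  B0 = {p0, p1}
  B1 = {q0, q1}
p0 ∈ B0, q0 ∈ B1 → different blocks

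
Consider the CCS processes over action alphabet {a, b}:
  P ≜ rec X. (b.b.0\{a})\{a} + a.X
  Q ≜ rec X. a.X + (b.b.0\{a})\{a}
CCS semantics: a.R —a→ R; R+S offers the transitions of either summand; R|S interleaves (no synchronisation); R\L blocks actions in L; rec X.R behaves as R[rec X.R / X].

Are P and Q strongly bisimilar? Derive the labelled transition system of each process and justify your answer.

YES

LTS(P): 3 reachable states
  u0 = rec X. (b.b.0\{a})\{a} + a.X :: --a--▸ u0, --b--▸ u1
  u1 = (b.0\{a})\{a} :: --b--▸ u2
  u2 = 0\{a}\{a} :: ·
LTS(Q): 3 reachable states
  v0 = rec X. a.X + (b.b.0\{a})\{a} :: --a--▸ v0, --b--▸ v1
  v1 = (b.0\{a})\{a} :: --b--▸ v2
  v2 = 0\{a}\{a} :: ·
Coarsest stable partition (strong bisimilarity classes):
  B0 = {u0, v0}
  B1 = {u1, v1}
  B2 = {u2, v2}
u0 ∈ B0, v0 ∈ B0 → same block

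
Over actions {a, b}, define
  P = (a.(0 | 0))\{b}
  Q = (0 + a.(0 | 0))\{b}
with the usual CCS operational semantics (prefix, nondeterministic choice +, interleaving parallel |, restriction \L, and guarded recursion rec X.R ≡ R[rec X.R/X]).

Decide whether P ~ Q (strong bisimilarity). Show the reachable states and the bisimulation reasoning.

LTS(P): 2 reachable states
  m0 = (a.(0 | 0))\{b} has moves --a--▸ m1
  m1 = (0 | 0)\{b} has moves ∅
LTS(Q): 2 reachable states
  n0 = (0 + a.(0 | 0))\{b} has moves --a--▸ n1
  n1 = (0 | 0)\{b} has moves ∅
Bisimilarity quotient blocks:
  B0 = {m0, n0}
  B1 = {m1, n1}
m0 ∈ B0, n0 ∈ B0 → same block

bisimilar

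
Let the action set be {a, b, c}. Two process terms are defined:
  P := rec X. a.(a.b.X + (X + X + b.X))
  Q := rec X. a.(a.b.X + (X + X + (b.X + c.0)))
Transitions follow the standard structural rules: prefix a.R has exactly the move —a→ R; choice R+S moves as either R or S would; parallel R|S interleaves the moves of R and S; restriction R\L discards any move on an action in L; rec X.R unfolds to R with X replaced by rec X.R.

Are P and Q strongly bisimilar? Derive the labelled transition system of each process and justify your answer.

NO

Reachable graph of P (3 states):
  u0 = rec X. a.(a.b.X + (X + X + b.X)) has moves -a-> u1
  u1 = a.b.(rec X. a.(a.b.X + (X + X + b.X))) + ((rec X. a.(a.b.X + (X + X + b.X))) + (rec X. a.(a.b.X + (X + X + b.X))) + b.(rec X. a.(a.b.X + (X + X + b.X)))) has moves -a-> u1, -a-> u2, -b-> u0
  u2 = b.(rec X. a.(a.b.X + (X + X + b.X))) has moves -b-> u0
Reachable graph of Q (4 states):
  v0 = rec X. a.(a.b.X + (X + X + (b.X + c.0))) has moves -a-> v1
  v1 = a.b.(rec X. a.(a.b.X + (X + X + (b.X + c.0)))) + ((rec X. a.(a.b.X + (X + X + (b.X + c.0)))) + (rec X. a.(a.b.X + (X + X + (b.X + c.0)))) + (b.(rec X. a.(a.b.X + (X + X + (b.X + c.0)))) + c.0)) has moves -a-> v1, -a-> v2, -b-> v0, -c-> v3
  v2 = b.(rec X. a.(a.b.X + (X + X + (b.X + c.0)))) has moves -b-> v0
  v3 = 0 has moves (no moves)
Bisimilarity quotient blocks:
  B0 = {u0}
  B1 = {u1}
  B2 = {u2}
  B3 = {v0}
  B4 = {v1}
  B5 = {v2}
  B6 = {v3}
u0 ∈ B0, v0 ∈ B3 → different blocks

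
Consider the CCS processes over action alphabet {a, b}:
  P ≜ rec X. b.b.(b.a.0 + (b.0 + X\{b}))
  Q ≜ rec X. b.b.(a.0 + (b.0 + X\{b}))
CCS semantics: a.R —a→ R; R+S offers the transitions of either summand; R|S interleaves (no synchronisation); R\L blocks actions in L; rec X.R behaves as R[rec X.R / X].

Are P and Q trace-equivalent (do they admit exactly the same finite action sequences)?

trace-distinct — witness ⟨bbba⟩

Reachable graph of P (5 states):
  s0 = rec X. b.b.(b.a.0 + (b.0 + X\{b})) ⊢ =b=> s1
  s1 = b.(b.a.0 + (b.0 + (rec X. b.b.(b.a.0 + (b.0 + X\{b})))\{b})) ⊢ =b=> s2
  s2 = b.a.0 + (b.0 + (rec X. b.b.(b.a.0 + (b.0 + X\{b})))\{b}) ⊢ =b=> s3, =b=> s4
  s3 = 0 ⊢ deadlocked
  s4 = a.0 ⊢ =a=> s3
Reachable graph of Q (4 states):
  t0 = rec X. b.b.(a.0 + (b.0 + X\{b})) ⊢ =b=> t1
  t1 = b.(a.0 + (b.0 + (rec X. b.b.(a.0 + (b.0 + X\{b})))\{b})) ⊢ =b=> t2
  t2 = a.0 + (b.0 + (rec X. b.b.(a.0 + (b.0 + X\{b})))\{b}) ⊢ =a=> t3, =b=> t3
  t3 = 0 ⊢ deadlocked
Trace ⟨bbba⟩ through P, begin at {s0}:
  [1] b ⇒ {s1}
  [2] b ⇒ {s2}
  [3] b ⇒ {s3, s4}
  [4] a ⇒ {s3}
  — P admits the full trace.
Trace ⟨bbba⟩ through Q, begin at {t0}:
  [1] b ⇒ {t1}
  [2] b ⇒ {t2}
  [3] b ⇒ {t3}
  [4] a ⇒ ∅  — Q cannot continue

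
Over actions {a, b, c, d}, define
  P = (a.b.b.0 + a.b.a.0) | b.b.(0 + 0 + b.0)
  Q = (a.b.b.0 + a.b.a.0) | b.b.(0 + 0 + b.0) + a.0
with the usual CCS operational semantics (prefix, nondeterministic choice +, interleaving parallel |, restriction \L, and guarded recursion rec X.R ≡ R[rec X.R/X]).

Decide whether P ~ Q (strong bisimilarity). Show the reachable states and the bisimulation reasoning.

NO

LTS(P): 24 reachable states
  s0 = (a.b.b.0 + a.b.a.0) | b.b.(0 + 0 + b.0) → —a→ s1, —a→ s2, —b→ s3
  s1 = b.a.0 | b.b.(0 + 0 + b.0) → —b→ s4, —b→ s5
  s2 = b.b.0 | b.b.(0 + 0 + b.0) → —b→ s6, —b→ s7
  s3 = (a.b.b.0 + a.b.a.0) | b.(0 + 0 + b.0) → —a→ s5, —a→ s7, —b→ s8
  s4 = a.0 | b.b.(0 + 0 + b.0) → —a→ s9, —b→ s10
  s5 = b.a.0 | b.(0 + 0 + b.0) → —b→ s10, —b→ s11
  s6 = b.0 | b.b.(0 + 0 + b.0) → —b→ s12, —b→ s9
  s7 = b.b.0 | b.(0 + 0 + b.0) → —b→ s12, —b→ s13
  s8 = (a.b.b.0 + a.b.a.0) | (0 + 0 + b.0) → —a→ s11, —a→ s13, —b→ s14
  s9 = 0 | b.b.(0 + 0 + b.0) → —b→ s15
  s10 = a.0 | b.(0 + 0 + b.0) → —a→ s15, —b→ s16
  s11 = b.a.0 | (0 + 0 + b.0) → —b→ s16, —b→ s17
  s12 = b.0 | b.(0 + 0 + b.0) → —b→ s15, —b→ s18
  s13 = b.b.0 | (0 + 0 + b.0) → —b→ s18, —b→ s19
  s14 = (a.b.b.0 + a.b.a.0) | 0 → —a→ s17, —a→ s19
  s15 = 0 | b.(0 + 0 + b.0) → —b→ s20
  s16 = a.0 | (0 + 0 + b.0) → —a→ s20, —b→ s21
  s17 = b.a.0 | 0 → —b→ s21
  s18 = b.0 | (0 + 0 + b.0) → —b→ s20, —b→ s22
  s19 = b.b.0 | 0 → —b→ s22
  s20 = 0 | (0 + 0 + b.0) → —b→ s23
  s21 = a.0 | 0 → —a→ s23
  s22 = b.0 | 0 → —b→ s23
  s23 = 0 | 0 → ∅
LTS(Q): 25 reachable states
  t0 = (a.b.b.0 + a.b.a.0) | b.b.(0 + 0 + b.0) + a.0 → —a→ t1, —a→ t2, —a→ t3, —b→ t4
  t1 = 0 → ∅
  t2 = b.a.0 | b.b.(0 + 0 + b.0) → —b→ t5, —b→ t6
  t3 = b.b.0 | b.b.(0 + 0 + b.0) → —b→ t7, —b→ t8
  t4 = (a.b.b.0 + a.b.a.0) | b.(0 + 0 + b.0) → —a→ t6, —a→ t8, —b→ t9
  t5 = a.0 | b.b.(0 + 0 + b.0) → —a→ t10, —b→ t11
  t6 = b.a.0 | b.(0 + 0 + b.0) → —b→ t11, —b→ t12
  t7 = b.0 | b.b.(0 + 0 + b.0) → —b→ t10, —b→ t13
  t8 = b.b.0 | b.(0 + 0 + b.0) → —b→ t13, —b→ t14
  t9 = (a.b.b.0 + a.b.a.0) | (0 + 0 + b.0) → —a→ t12, —a→ t14, —b→ t15
  t10 = 0 | b.b.(0 + 0 + b.0) → —b→ t16
  t11 = a.0 | b.(0 + 0 + b.0) → —a→ t16, —b→ t17
  t12 = b.a.0 | (0 + 0 + b.0) → —b→ t17, —b→ t18
  t13 = b.0 | b.(0 + 0 + b.0) → —b→ t16, —b→ t19
  t14 = b.b.0 | (0 + 0 + b.0) → —b→ t19, —b→ t20
  t15 = (a.b.b.0 + a.b.a.0) | 0 → —a→ t18, —a→ t20
  t16 = 0 | b.(0 + 0 + b.0) → —b→ t21
  t17 = a.0 | (0 + 0 + b.0) → —a→ t21, —b→ t22
  t18 = b.a.0 | 0 → —b→ t22
  t19 = b.0 | (0 + 0 + b.0) → —b→ t21, —b→ t23
  t20 = b.b.0 | 0 → —b→ t23
  t21 = 0 | (0 + 0 + b.0) → —b→ t24
  t22 = a.0 | 0 → —a→ t24
  t23 = b.0 | 0 → —b→ t24
  t24 = 0 | 0 → ∅
Bisimilarity quotient blocks:
  B0 = {s0}
  B1 = {s2, t3}
  B2 = {s6, s7, t7, t8}
  B3 = {s12, s13, s9, t10, t13, t14}
  B4 = {s15, s18, s19, t16, t19, t20}
  B5 = {s20, s22, t21, t23}
  B6 = {s23, t1, t24}
  B7 = {s1, t2}
  B8 = {s5, t6}
  B9 = {s11, t12}
  B10 = {s17, t18}
  B11 = {s21, t22}
  B12 = {s16, t17}
  B13 = {s10, t11}
  B14 = {s4, t5}
  B15 = {s3, t4}
  B16 = {s8, t9}
  B17 = {s14, t15}
  B18 = {t0}
s0 ∈ B0, t0 ∈ B18 → different blocks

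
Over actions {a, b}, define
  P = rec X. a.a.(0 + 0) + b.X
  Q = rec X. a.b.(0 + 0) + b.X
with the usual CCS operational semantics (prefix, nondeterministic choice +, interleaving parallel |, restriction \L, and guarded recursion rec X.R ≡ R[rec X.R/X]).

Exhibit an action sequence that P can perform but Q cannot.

aa

LTS(P): 3 reachable states
  s0 = rec X. a.a.(0 + 0) + b.X :: --a--▸ s1, --b--▸ s0
  s1 = a.(0 + 0) :: --a--▸ s2
  s2 = 0 + 0 :: ·
LTS(Q): 3 reachable states
  t0 = rec X. a.b.(0 + 0) + b.X :: --a--▸ t1, --b--▸ t0
  t1 = b.(0 + 0) :: --b--▸ t2
  t2 = 0 + 0 :: ·
Run σ = ⟨aa⟩ on P: start {s0}
  after a @ step 1: {s1}
  after a @ step 2: {s2}
  — P admits the full trace.
Run σ = ⟨aa⟩ on Q: start {t0}
  after a @ step 1: {t1}
  after a @ step 2: ∅  — Q cannot continue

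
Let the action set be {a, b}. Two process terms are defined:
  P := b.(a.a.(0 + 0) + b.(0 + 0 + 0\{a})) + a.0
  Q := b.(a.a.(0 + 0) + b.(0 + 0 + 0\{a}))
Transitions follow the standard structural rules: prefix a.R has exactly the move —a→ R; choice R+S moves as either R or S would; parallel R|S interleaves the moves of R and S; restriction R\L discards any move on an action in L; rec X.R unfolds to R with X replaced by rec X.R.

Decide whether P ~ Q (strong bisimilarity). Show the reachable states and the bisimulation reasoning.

LTS(P): 6 reachable states
  m0 = b.(a.a.(0 + 0) + b.(0 + 0 + 0\{a})) + a.0 has moves -a-> m1, -b-> m2
  m1 = 0 has moves stopped
  m2 = a.a.(0 + 0) + b.(0 + 0 + 0\{a}) has moves -a-> m3, -b-> m4
  m3 = a.(0 + 0) has moves -a-> m5
  m4 = 0 + 0 + 0\{a} has moves stopped
  m5 = 0 + 0 has moves stopped
LTS(Q): 5 reachable states
  n0 = b.(a.a.(0 + 0) + b.(0 + 0 + 0\{a})) has moves -b-> n1
  n1 = a.a.(0 + 0) + b.(0 + 0 + 0\{a}) has moves -a-> n2, -b-> n3
  n2 = a.(0 + 0) has moves -a-> n4
  n3 = 0 + 0 + 0\{a} has moves stopped
  n4 = 0 + 0 has moves stopped
Partition-refinement fixed point:
  B0 = {m0}
  B1 = {m1, m4, m5, n3, n4}
  B2 = {m2, n1}
  B3 = {m3, n2}
  B4 = {n0}
m0 ∈ B0, n0 ∈ B4 → different blocks

P ≁ Q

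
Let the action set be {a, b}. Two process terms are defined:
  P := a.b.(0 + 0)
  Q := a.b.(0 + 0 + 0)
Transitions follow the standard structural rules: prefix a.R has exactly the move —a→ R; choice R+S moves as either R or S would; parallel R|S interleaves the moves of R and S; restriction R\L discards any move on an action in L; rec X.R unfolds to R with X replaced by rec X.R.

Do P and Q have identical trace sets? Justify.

traces(P) = traces(Q)

Reachable graph of P (3 states):
  p0 = a.b.(0 + 0) → ··a··> p1
  p1 = b.(0 + 0) → ··b··> p2
  p2 = 0 + 0 → deadlocked
Reachable graph of Q (3 states):
  q0 = a.b.(0 + 0 + 0) → ··a··> q1
  q1 = b.(0 + 0 + 0) → ··b··> q2
  q2 = 0 + 0 + 0 → deadlocked
Partition-refinement fixed point:
  B0 = {p0, q0}
  B1 = {p1, q1}
  B2 = {p2, q2}
p0 ∈ B0, q0 ∈ B0 → same block
Bisimilar ⇒ trace-equivalent.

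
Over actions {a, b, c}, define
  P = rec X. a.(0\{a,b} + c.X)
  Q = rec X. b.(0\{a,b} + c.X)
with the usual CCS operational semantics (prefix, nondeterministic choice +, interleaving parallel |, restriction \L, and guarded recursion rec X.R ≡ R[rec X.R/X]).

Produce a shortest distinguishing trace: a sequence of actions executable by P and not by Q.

a

Reachable graph of P (2 states):
  m0 = rec X. a.(0\{a,b} + c.X) :: --a--▸ m1
  m1 = 0\{a,b} + c.(rec X. a.(0\{a,b} + c.X)) :: --c--▸ m0
Reachable graph of Q (2 states):
  n0 = rec X. b.(0\{a,b} + c.X) :: --b--▸ n1
  n1 = 0\{a,b} + c.(rec X. b.(0\{a,b} + c.X)) :: --c--▸ n0
Executing a from P (initial set {m0}):
  [1] a ⇒ {m1}
  ✓ P
Executing a from Q (initial set {n0}):
  [1] a ⇒ no successor for Q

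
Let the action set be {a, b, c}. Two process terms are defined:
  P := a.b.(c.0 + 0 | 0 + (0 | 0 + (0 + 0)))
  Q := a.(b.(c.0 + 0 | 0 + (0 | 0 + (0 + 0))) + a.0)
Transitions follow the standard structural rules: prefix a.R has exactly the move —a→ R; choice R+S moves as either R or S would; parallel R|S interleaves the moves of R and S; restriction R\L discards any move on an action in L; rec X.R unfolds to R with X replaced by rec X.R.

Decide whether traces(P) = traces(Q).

P's transition system — 4 states:
  u0 = a.b.(c.0 + 0 | 0 + (0 | 0 + (0 + 0))) → =a=> u1
  u1 = b.(c.0 + 0 | 0 + (0 | 0 + (0 + 0))) → =b=> u2
  u2 = c.0 + 0 | 0 + (0 | 0 + (0 + 0)) → =c=> u3
  u3 = 0 → ·
Q's transition system — 4 states:
  v0 = a.(b.(c.0 + 0 | 0 + (0 | 0 + (0 + 0))) + a.0) → =a=> v1
  v1 = b.(c.0 + 0 | 0 + (0 | 0 + (0 + 0))) + a.0 → =a=> v2, =b=> v3
  v2 = 0 → ·
  v3 = c.0 + 0 | 0 + (0 | 0 + (0 + 0)) → =c=> v2
Trace ⟨aa⟩ through Q, begin at {v0}:
  step 1 (a): {v1}
  step 2 (a): {v2}
  Q completes σ.
Trace ⟨aa⟩ through P, begin at {u0}:
  step 1 (a): {u1}
  step 2 (a): ∅  — P cannot continue

trace-distinct — witness ⟨aa⟩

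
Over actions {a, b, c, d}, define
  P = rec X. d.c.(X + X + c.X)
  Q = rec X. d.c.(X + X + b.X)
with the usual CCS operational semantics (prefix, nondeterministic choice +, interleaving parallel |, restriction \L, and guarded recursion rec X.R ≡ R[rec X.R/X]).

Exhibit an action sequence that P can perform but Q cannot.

dcc

Reachable graph of P (3 states):
  m0 = rec X. d.c.(X + X + c.X) → -d-> m1
  m1 = c.((rec X. d.c.(X + X + c.X)) + (rec X. d.c.(X + X + c.X)) + c.(rec X. d.c.(X + X + c.X))) → -c-> m2
  m2 = (rec X. d.c.(X + X + c.X)) + (rec X. d.c.(X + X + c.X)) + c.(rec X. d.c.(X + X + c.X)) → -c-> m0, -d-> m1
Reachable graph of Q (3 states):
  n0 = rec X. d.c.(X + X + b.X) → -d-> n1
  n1 = c.((rec X. d.c.(X + X + b.X)) + (rec X. d.c.(X + X + b.X)) + b.(rec X. d.c.(X + X + b.X))) → -c-> n2
  n2 = (rec X. d.c.(X + X + b.X)) + (rec X. d.c.(X + X + b.X)) + b.(rec X. d.c.(X + X + b.X)) → -b-> n0, -d-> n1
Executing dcc from P (initial set {m0}):
  [1] d ⇒ {m1}
  [2] c ⇒ {m2}
  [3] c ⇒ {m0}
  — P admits the full trace.
Executing dcc from Q (initial set {n0}):
  [1] d ⇒ {n1}
  [2] c ⇒ {n2}
  [3] c ⇒ no successor for Q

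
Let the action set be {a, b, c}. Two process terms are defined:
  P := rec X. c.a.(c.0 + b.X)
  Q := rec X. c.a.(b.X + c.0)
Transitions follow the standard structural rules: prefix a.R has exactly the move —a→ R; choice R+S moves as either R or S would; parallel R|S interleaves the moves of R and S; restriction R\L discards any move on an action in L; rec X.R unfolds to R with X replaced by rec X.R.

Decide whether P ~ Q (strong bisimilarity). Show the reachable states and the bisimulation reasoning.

P's transition system — 4 states:
  m0 = rec X. c.a.(c.0 + b.X) | --c--▸ m1
  m1 = a.(c.0 + b.(rec X. c.a.(c.0 + b.X))) | --a--▸ m2
  m2 = c.0 + b.(rec X. c.a.(c.0 + b.X)) | --b--▸ m0, --c--▸ m3
  m3 = 0 | (no moves)
Q's transition system — 4 states:
  n0 = rec X. c.a.(b.X + c.0) | --c--▸ n1
  n1 = a.(b.(rec X. c.a.(b.X + c.0)) + c.0) | --a--▸ n2
  n2 = b.(rec X. c.a.(b.X + c.0)) + c.0 | --b--▸ n0, --c--▸ n3
  n3 = 0 | (no moves)
Partition-refinement fixed point:
  B0 = {m0, n0}
  B1 = {m1, n1}
  B2 = {m2, n2}
  B3 = {m3, n3}
m0 ∈ B0, n0 ∈ B0 → same block

bisimilar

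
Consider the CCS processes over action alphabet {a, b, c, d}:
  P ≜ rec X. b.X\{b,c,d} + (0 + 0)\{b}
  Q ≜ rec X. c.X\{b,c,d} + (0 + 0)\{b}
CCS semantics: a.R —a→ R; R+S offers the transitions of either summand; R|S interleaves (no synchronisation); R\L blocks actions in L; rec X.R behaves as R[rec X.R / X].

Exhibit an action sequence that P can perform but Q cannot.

Reachable graph of P (2 states):
  u0 = rec X. b.X\{b,c,d} + (0 + 0)\{b} → =b=> u1
  u1 = (rec X. b.X\{b,c,d} + (0 + 0)\{b})\{b,c,d} → (no moves)
Reachable graph of Q (2 states):
  v0 = rec X. c.X\{b,c,d} + (0 + 0)\{b} → =c=> v1
  v1 = (rec X. c.X\{b,c,d} + (0 + 0)\{b})\{b,c,d} → (no moves)
Executing b from P (initial set {u0}):
  step 1 (b): {u1}
  ✓ P
Executing b from Q (initial set {v0}):
  step 1 (b): no successor for Q

b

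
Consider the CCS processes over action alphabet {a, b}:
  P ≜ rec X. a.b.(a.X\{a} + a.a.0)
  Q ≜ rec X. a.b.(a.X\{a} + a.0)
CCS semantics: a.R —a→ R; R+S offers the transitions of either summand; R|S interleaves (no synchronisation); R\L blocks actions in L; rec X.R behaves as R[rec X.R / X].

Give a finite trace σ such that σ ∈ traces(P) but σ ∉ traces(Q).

P's transition system — 6 states:
  s0 = rec X. a.b.(a.X\{a} + a.a.0) → =a=> s1
  s1 = b.(a.(rec X. a.b.(a.X\{a} + a.a.0))\{a} + a.a.0) → =b=> s2
  s2 = a.(rec X. a.b.(a.X\{a} + a.a.0))\{a} + a.a.0 → =a=> s3, =a=> s4
  s3 = (rec X. a.b.(a.X\{a} + a.a.0))\{a} → (no moves)
  s4 = a.0 → =a=> s5
  s5 = 0 → (no moves)
Q's transition system — 5 states:
  t0 = rec X. a.b.(a.X\{a} + a.0) → =a=> t1
  t1 = b.(a.(rec X. a.b.(a.X\{a} + a.0))\{a} + a.0) → =b=> t2
  t2 = a.(rec X. a.b.(a.X\{a} + a.0))\{a} + a.0 → =a=> t3, =a=> t4
  t3 = (rec X. a.b.(a.X\{a} + a.0))\{a} → (no moves)
  t4 = 0 → (no moves)
Executing abaa from P (initial set {s0}):
  step 1 (a): {s1}
  step 2 (b): {s2}
  step 3 (a): {s3, s4}
  step 4 (a): {s5}
  ✓ P
Executing abaa from Q (initial set {t0}):
  step 1 (a): {t1}
  step 2 (b): {t2}
  step 3 (a): {t3, t4}
  step 4 (a): ∅  — Q cannot continue

abaa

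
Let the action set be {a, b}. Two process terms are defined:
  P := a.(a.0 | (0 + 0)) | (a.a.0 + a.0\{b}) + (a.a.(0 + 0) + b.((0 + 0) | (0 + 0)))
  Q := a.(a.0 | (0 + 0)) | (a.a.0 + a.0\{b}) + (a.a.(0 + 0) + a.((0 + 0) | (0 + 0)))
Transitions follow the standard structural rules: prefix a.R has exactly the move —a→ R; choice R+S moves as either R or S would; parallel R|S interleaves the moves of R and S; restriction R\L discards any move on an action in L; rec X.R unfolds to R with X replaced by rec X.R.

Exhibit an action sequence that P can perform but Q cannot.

LTS(P): 15 reachable states
  p0 = a.(a.0 | (0 + 0)) | (a.a.0 + a.0\{b}) + (a.a.(0 + 0) + b.((0 + 0) | (0 + 0))) → ··a··> p1, ··a··> p2, ··a··> p3, ··a··> p4, ··b··> p5
  p1 = a.(0 + 0) → ··a··> p6
  p2 = a.(a.0 | (0 + 0)) | 0\{b} → ··a··> p7
  p3 = a.(a.0 | (0 + 0)) | a.0 → ··a··> p8, ··a··> p9
  p4 = a.0 | (0 + 0) | (a.a.0 + a.0\{b}) → ··a··> p10, ··a··> p7, ··a··> p9
  p5 = (0 + 0) | (0 + 0) → stopped
  p6 = 0 + 0 → stopped
  p7 = a.0 | (0 + 0) | 0\{b} → ··a··> p11
  p8 = a.(a.0 | (0 + 0)) | 0 → ··a··> p12
  p9 = a.0 | (0 + 0) | a.0 → ··a··> p12, ··a··> p13
  p10 = 0 | (0 + 0) | (a.a.0 + a.0\{b}) → ··a··> p11, ··a··> p13
  p11 = 0 | (0 + 0) | 0\{b} → stopped
  p12 = a.0 | (0 + 0) | 0 → ··a··> p14
  p13 = 0 | (0 + 0) | a.0 → ··a··> p14
  p14 = 0 | (0 + 0) | 0 → stopped
LTS(Q): 15 reachable states
  q0 = a.(a.0 | (0 + 0)) | (a.a.0 + a.0\{b}) + (a.a.(0 + 0) + a.((0 + 0) | (0 + 0))) → ··a··> q1, ··a··> q2, ··a··> q3, ··a··> q4, ··a··> q5
  q1 = (0 + 0) | (0 + 0) → stopped
  q2 = a.(0 + 0) → ··a··> q6
  q3 = a.(a.0 | (0 + 0)) | 0\{b} → ··a··> q7
  q4 = a.(a.0 | (0 + 0)) | a.0 → ··a··> q8, ··a··> q9
  q5 = a.0 | (0 + 0) | (a.a.0 + a.0\{b}) → ··a··> q10, ··a··> q7, ··a··> q9
  q6 = 0 + 0 → stopped
  q7 = a.0 | (0 + 0) | 0\{b} → ··a··> q11
  q8 = a.(a.0 | (0 + 0)) | 0 → ··a··> q12
  q9 = a.0 | (0 + 0) | a.0 → ··a··> q12, ··a··> q13
  q10 = 0 | (0 + 0) | (a.a.0 + a.0\{b}) → ··a··> q11, ··a··> q13
  q11 = 0 | (0 + 0) | 0\{b} → stopped
  q12 = a.0 | (0 + 0) | 0 → ··a··> q14
  q13 = 0 | (0 + 0) | a.0 → ··a··> q14
  q14 = 0 | (0 + 0) | 0 → stopped
Executing b from P (initial set {p0}):
  [1] b ⇒ {p5}
  ✓ P
Executing b from Q (initial set {q0}):
  [1] b ⇒ ∅ (Q stuck)

b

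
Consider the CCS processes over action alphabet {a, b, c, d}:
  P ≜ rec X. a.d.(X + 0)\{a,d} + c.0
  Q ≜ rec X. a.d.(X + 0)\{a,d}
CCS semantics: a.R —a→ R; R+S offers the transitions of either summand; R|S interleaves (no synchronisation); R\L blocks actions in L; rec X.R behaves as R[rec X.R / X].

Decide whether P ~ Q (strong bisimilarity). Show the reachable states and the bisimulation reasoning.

Reachable graph of P (5 states):
  p0 = rec X. a.d.(X + 0)\{a,d} + c.0 ⊢ -a-> p1, -c-> p2
  p1 = d.((rec X. a.d.(X + 0)\{a,d} + c.0) + 0)\{a,d} ⊢ -d-> p3
  p2 = 0 ⊢ deadlocked
  p3 = ((rec X. a.d.(X + 0)\{a,d} + c.0) + 0)\{a,d} ⊢ -c-> p4
  p4 = 0\{a,d} ⊢ deadlocked
Reachable graph of Q (3 states):
  q0 = rec X. a.d.(X + 0)\{a,d} ⊢ -a-> q1
  q1 = d.((rec X. a.d.(X + 0)\{a,d}) + 0)\{a,d} ⊢ -d-> q2
  q2 = ((rec X. a.d.(X + 0)\{a,d}) + 0)\{a,d} ⊢ deadlocked
Partition-refinement fixed point:
  B0 = {p0}
  B1 = {p1}
  B2 = {p3}
  B3 = {p2, p4, q2}
  B4 = {q0}
  B5 = {q1}
p0 ∈ B0, q0 ∈ B4 → different blocks

not bisimilar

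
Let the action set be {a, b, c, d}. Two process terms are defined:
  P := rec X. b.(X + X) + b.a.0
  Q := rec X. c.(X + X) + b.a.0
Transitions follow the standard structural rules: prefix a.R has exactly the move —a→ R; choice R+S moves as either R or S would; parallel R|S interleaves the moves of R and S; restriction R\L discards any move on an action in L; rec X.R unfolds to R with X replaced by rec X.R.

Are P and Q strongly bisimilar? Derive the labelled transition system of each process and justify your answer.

P ≁ Q

P's transition system — 4 states:
  m0 = rec X. b.(X + X) + b.a.0 has moves —b→ m1, —b→ m2
  m1 = (rec X. b.(X + X) + b.a.0) + (rec X. b.(X + X) + b.a.0) has moves —b→ m1, —b→ m2
  m2 = a.0 has moves —a→ m3
  m3 = 0 has moves ·
Q's transition system — 4 states:
  n0 = rec X. c.(X + X) + b.a.0 has moves —b→ n1, —c→ n2
  n1 = a.0 has moves —a→ n3
  n2 = (rec X. c.(X + X) + b.a.0) + (rec X. c.(X + X) + b.a.0) has moves —b→ n1, —c→ n2
  n3 = 0 has moves ·
Partition-refinement fixed point:
  B0 = {m0, m1}
  B1 = {m2, n1}
  B2 = {m3, n3}
  B3 = {n0, n2}
m0 ∈ B0, n0 ∈ B3 → different blocks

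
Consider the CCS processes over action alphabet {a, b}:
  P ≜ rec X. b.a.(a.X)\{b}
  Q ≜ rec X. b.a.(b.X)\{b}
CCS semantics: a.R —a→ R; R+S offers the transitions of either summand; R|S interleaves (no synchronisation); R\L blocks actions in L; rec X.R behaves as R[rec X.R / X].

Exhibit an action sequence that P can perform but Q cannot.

baa

Reachable graph of P (4 states):
  m0 = rec X. b.a.(a.X)\{b} ⊢ -b-> m1
  m1 = a.(a.(rec X. b.a.(a.X)\{b}))\{b} ⊢ -a-> m2
  m2 = (a.(rec X. b.a.(a.X)\{b}))\{b} ⊢ -a-> m3
  m3 = (rec X. b.a.(a.X)\{b})\{b} ⊢ deadlocked
Reachable graph of Q (3 states):
  n0 = rec X. b.a.(b.X)\{b} ⊢ -b-> n1
  n1 = a.(b.(rec X. b.a.(b.X)\{b}))\{b} ⊢ -a-> n2
  n2 = (b.(rec X. b.a.(b.X)\{b}))\{b} ⊢ deadlocked
Run σ = ⟨baa⟩ on P: start {m0}
  step 1 (b): {m1}
  step 2 (a): {m2}
  step 3 (a): {m3}
  — P admits the full trace.
Run σ = ⟨baa⟩ on Q: start {n0}
  step 1 (b): {n1}
  step 2 (a): {n2}
  step 3 (a): ∅ (Q stuck)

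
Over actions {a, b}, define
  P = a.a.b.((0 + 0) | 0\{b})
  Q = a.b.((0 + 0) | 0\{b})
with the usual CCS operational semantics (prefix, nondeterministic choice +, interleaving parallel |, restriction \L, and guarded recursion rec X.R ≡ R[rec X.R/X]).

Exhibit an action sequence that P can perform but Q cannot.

aa

Reachable graph of P (4 states):
  u0 = a.a.b.((0 + 0) | 0\{b}) :: ··a··> u1
  u1 = a.b.((0 + 0) | 0\{b}) :: ··a··> u2
  u2 = b.((0 + 0) | 0\{b}) :: ··b··> u3
  u3 = (0 + 0) | 0\{b} :: stopped
Reachable graph of Q (3 states):
  v0 = a.b.((0 + 0) | 0\{b}) :: ··a··> v1
  v1 = b.((0 + 0) | 0\{b}) :: ··b··> v2
  v2 = (0 + 0) | 0\{b} :: stopped
Run σ = ⟨aa⟩ on P: start {u0}
  after a @ step 1: {u1}
  after a @ step 2: {u2}
  — P admits the full trace.
Run σ = ⟨aa⟩ on Q: start {v0}
  after a @ step 1: {v1}
  after a @ step 2: ∅  — Q cannot continue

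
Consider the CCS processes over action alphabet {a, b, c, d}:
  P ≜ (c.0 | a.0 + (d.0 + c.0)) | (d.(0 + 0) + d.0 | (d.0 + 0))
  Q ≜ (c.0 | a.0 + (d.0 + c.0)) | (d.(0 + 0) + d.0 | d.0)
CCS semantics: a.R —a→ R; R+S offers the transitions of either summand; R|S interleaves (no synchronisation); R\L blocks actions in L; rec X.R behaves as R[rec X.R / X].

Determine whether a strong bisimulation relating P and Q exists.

bisimilar

LTS(P): 25 reachable states
  s0 = (c.0 | a.0 + (d.0 + c.0)) | (d.(0 + 0) + d.0 | (d.0 + 0)) ⊢ ··a··> s1, ··c··> s2, ··c··> s3, ··d··> s2, ··d··> s4, ··d··> s5, ··d··> s6
  s1 = c.0 | 0 | (d.(0 + 0) + d.0 | (d.0 + 0)) ⊢ ··c··> s7, ··d··> s10, ··d··> s8, ··d··> s9
  s2 = 0 | (d.(0 + 0) + d.0 | (d.0 + 0)) ⊢ ··d··> s11, ··d··> s12, ··d··> s13
  s3 = 0 | a.0 | (d.(0 + 0) + d.0 | (d.0 + 0)) ⊢ ··a··> s7, ··d··> s14, ··d··> s15, ··d··> s16
  s4 = (c.0 | a.0 + (d.0 + c.0)) | (0 + 0) ⊢ ··a··> s8, ··c··> s11, ··c··> s14, ··d··> s11
  s5 = (c.0 | a.0 + (d.0 + c.0)) | (0 | (d.0 + 0)) ⊢ ··a··> s9, ··c··> s12, ··c··> s15, ··d··> s12, ··d··> s17
  s6 = (c.0 | a.0 + (d.0 + c.0)) | (d.0 | 0) ⊢ ··a··> s10, ··c··> s13, ··c··> s16, ··d··> s13, ··d··> s17
  s7 = 0 | 0 | (d.(0 + 0) + d.0 | (d.0 + 0)) ⊢ ··d··> s18, ··d··> s19, ··d··> s20
  s8 = c.0 | 0 | (0 + 0) ⊢ ··c··> s18
  s9 = c.0 | 0 | (0 | (d.0 + 0)) ⊢ ··c··> s19, ··d··> s21
  s10 = c.0 | 0 | (d.0 | 0) ⊢ ··c··> s20, ··d··> s21
  s11 = 0 | (0 + 0) ⊢ ·
  s12 = 0 | (0 | (d.0 + 0)) ⊢ ··d··> s22
  s13 = 0 | (d.0 | 0) ⊢ ··d··> s22
  s14 = 0 | a.0 | (0 + 0) ⊢ ··a··> s18
  s15 = 0 | a.0 | (0 | (d.0 + 0)) ⊢ ··a··> s19, ··d··> s23
  s16 = 0 | a.0 | (d.0 | 0) ⊢ ··a··> s20, ··d··> s23
  s17 = (c.0 | a.0 + (d.0 + c.0)) | (0 | 0) ⊢ ··a··> s21, ··c··> s22, ··c··> s23, ··d··> s22
  s18 = 0 | 0 | (0 + 0) ⊢ ·
  s19 = 0 | 0 | (0 | (d.0 + 0)) ⊢ ··d··> s24
  s20 = 0 | 0 | (d.0 | 0) ⊢ ··d··> s24
  s21 = c.0 | 0 | (0 | 0) ⊢ ··c··> s24
  s22 = 0 | (0 | 0) ⊢ ·
  s23 = 0 | a.0 | (0 | 0) ⊢ ··a··> s24
  s24 = 0 | 0 | (0 | 0) ⊢ ·
LTS(Q): 25 reachable states
  t0 = (c.0 | a.0 + (d.0 + c.0)) | (d.(0 + 0) + d.0 | d.0) ⊢ ··a··> t1, ··c··> t2, ··c··> t3, ··d··> t2, ··d··> t4, ··d··> t5, ··d··> t6
  t1 = c.0 | 0 | (d.(0 + 0) + d.0 | d.0) ⊢ ··c··> t7, ··d··> t10, ··d··> t8, ··d··> t9
  t2 = 0 | (d.(0 + 0) + d.0 | d.0) ⊢ ··d··> t11, ··d··> t12, ··d··> t13
  t3 = 0 | a.0 | (d.(0 + 0) + d.0 | d.0) ⊢ ··a··> t7, ··d··> t14, ··d··> t15, ··d··> t16
  t4 = (c.0 | a.0 + (d.0 + c.0)) | (0 + 0) ⊢ ··a··> t8, ··c··> t11, ··c··> t14, ··d··> t11
  t5 = (c.0 | a.0 + (d.0 + c.0)) | (0 | d.0) ⊢ ··a··> t9, ··c··> t12, ··c··> t15, ··d··> t12, ··d··> t17
  t6 = (c.0 | a.0 + (d.0 + c.0)) | (d.0 | 0) ⊢ ··a··> t10, ··c··> t13, ··c··> t16, ··d··> t13, ··d··> t17
  t7 = 0 | 0 | (d.(0 + 0) + d.0 | d.0) ⊢ ··d··> t18, ··d··> t19, ··d··> t20
  t8 = c.0 | 0 | (0 + 0) ⊢ ··c··> t18
  t9 = c.0 | 0 | (0 | d.0) ⊢ ··c··> t19, ··d··> t21
  t10 = c.0 | 0 | (d.0 | 0) ⊢ ··c··> t20, ··d··> t21
  t11 = 0 | (0 + 0) ⊢ ·
  t12 = 0 | (0 | d.0) ⊢ ··d··> t22
  t13 = 0 | (d.0 | 0) ⊢ ··d··> t22
  t14 = 0 | a.0 | (0 + 0) ⊢ ··a··> t18
  t15 = 0 | a.0 | (0 | d.0) ⊢ ··a··> t19, ··d··> t23
  t16 = 0 | a.0 | (d.0 | 0) ⊢ ··a··> t20, ··d··> t23
  t17 = (c.0 | a.0 + (d.0 + c.0)) | (0 | 0) ⊢ ··a··> t21, ··c··> t22, ··c··> t23, ··d··> t22
  t18 = 0 | 0 | (0 + 0) ⊢ ·
  t19 = 0 | 0 | (0 | d.0) ⊢ ··d··> t24
  t20 = 0 | 0 | (d.0 | 0) ⊢ ··d··> t24
  t21 = c.0 | 0 | (0 | 0) ⊢ ··c··> t24
  t22 = 0 | (0 | 0) ⊢ ·
  t23 = 0 | a.0 | (0 | 0) ⊢ ··a··> t24
  t24 = 0 | 0 | (0 | 0) ⊢ ·
Bisimilarity quotient blocks:
  B0 = {s0, t0}
  B1 = {s3, t3}
  B2 = {s14, s23, t14, t23}
  B3 = {s11, s18, s22, s24, t11, t18, t22, t24}
  B4 = {s15, s16, t15, t16}
  B5 = {s12, s13, s19, s20, t12, t13, t19, t20}
  B6 = {s2, s7, t2, t7}
  B7 = {s5, s6, t5, t6}
  B8 = {s17, s4, t17, t4}
  B9 = {s21, s8, t21, t8}
  B10 = {s10, s9, t10, t9}
  B11 = {s1, t1}
s0 ∈ B0, t0 ∈ B0 → same block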